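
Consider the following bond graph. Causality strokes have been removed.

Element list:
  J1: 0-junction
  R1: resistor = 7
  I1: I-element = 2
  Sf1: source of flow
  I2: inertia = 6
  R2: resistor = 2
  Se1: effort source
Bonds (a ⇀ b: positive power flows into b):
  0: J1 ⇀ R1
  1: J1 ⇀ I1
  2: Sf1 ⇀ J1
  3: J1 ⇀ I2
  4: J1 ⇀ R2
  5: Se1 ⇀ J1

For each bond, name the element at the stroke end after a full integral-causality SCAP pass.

#0 stroke→R1
#1 stroke→I1
#2 stroke→Sf1
#3 stroke→I2
#4 stroke→R2
#5 stroke→J1

β2 →Sf1  (Sf1 (Sf) sets flow on bond)
β5 →J1  (Se1 fixes effort; stroke away)
β0 →R1  (0-jn J1 has e-setter on 5)
β1 →I1  (J1: bond 5 brought effort, rest push out)
β3 →I2  (common-e at J1 fixed by 5)
β4 →R2  (J1: bond 5 brought effort, rest push out)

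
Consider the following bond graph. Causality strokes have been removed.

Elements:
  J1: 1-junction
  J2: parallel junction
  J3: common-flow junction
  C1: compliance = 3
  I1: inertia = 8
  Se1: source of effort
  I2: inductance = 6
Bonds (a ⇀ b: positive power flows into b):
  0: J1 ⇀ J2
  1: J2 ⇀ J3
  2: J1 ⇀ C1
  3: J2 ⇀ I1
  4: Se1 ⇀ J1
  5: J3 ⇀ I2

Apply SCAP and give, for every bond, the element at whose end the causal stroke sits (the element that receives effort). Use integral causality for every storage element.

β4 →J1  (Se1: effort source, stroke at far end)
β2 →J1  (C1 integral (e out))
β0 →J2  (J1 needs exactly one f-in)
β1 →J3  (J2 effort already set via bond 0)
β3 →I1  (J2 effort already set via bond 0)
β5 →I2  (only one flow-in slot at J3)

β0 |J2
β1 |J3
β2 |J1
β3 |I1
β4 |J1
β5 |I2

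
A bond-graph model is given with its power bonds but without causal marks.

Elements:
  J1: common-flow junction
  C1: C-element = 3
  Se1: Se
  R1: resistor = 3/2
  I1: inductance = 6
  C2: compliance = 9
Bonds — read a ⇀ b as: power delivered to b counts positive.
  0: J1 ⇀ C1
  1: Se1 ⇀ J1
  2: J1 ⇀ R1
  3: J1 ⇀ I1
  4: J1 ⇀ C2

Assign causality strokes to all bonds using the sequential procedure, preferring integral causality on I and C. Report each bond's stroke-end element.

b0 stroke→J1
b1 stroke→J1
b2 stroke→J1
b3 stroke→I1
b4 stroke→J1

bond 1 |J1  (Se1 (Se) sets effort on bond)
bond 0 |J1  (C1 integral (e out))
bond 3 |I1  (I1 integral (f out))
bond 2 |J1  (common-f at J1 fixed by 3)
bond 4 |J1  (1-jn J1 has f-setter on 3)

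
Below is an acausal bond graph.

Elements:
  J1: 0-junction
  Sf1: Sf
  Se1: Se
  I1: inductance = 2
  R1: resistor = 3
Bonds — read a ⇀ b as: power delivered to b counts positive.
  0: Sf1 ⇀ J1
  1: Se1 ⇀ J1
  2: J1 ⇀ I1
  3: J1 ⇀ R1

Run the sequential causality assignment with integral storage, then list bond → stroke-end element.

β0 →Sf1
β1 →J1
β2 →I1
β3 →R1

b0 →Sf1  (Sf1: flow source, stroke at near end)
b1 →J1  (source Se1 imposes e)
b2 →I1  (J1: bond 1 brought effort, rest push out)
b3 →R1  (0-jn J1 has e-setter on 1)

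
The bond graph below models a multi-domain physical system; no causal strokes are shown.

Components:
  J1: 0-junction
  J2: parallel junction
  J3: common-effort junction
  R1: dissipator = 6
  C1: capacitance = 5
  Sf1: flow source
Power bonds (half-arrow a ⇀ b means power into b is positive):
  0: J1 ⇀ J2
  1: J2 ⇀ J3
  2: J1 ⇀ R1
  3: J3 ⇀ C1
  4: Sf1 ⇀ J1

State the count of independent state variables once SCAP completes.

β4 stroke→Sf1  (source Sf1 imposes f)
β3 stroke→J3  (C1 outputs effort q/C1)
β1 stroke→J2  (J3: bond 3 brought effort, rest push out)
β0 stroke→J1  (0-jn J2 has e-setter on 1)
β2 stroke→R1  (common-e at J1 fixed by 0)

1  (C1 all integral)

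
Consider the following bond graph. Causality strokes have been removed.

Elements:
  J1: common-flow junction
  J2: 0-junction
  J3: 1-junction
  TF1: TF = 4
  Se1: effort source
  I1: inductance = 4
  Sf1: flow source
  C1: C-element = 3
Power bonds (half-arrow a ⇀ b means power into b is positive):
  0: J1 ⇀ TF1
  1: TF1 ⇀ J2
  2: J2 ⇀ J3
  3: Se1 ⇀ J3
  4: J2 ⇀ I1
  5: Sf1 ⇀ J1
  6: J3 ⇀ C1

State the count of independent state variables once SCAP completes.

2  (C1, I1 all integral)

#3 stroke→J3  (Se1 fixes effort; stroke away)
#5 stroke→Sf1  (Sf1 fixes flow; stroke at Sf1)
#0 stroke→J1  (J1: bond 5 brought flow, rest push out)
#1 stroke→TF1  (TF1: transformer flips bond 0)
#4 stroke→I1  (I1: I, integral causality)
#2 stroke→J2  (J2 needs exactly one e-in)
#6 stroke→J3  (common-f at J3 fixed by 2)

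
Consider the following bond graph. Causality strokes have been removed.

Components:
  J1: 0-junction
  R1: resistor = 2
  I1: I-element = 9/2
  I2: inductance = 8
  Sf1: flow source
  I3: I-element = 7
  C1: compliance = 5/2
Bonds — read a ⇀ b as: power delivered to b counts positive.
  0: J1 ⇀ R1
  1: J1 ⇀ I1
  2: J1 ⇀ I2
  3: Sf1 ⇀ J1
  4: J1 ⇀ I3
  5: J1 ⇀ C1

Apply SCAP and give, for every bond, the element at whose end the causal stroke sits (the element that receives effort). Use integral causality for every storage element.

bond 3 |Sf1  (Sf1 (Sf) sets flow on bond)
bond 1 |I1  (I1: I, integral causality)
bond 2 |I2  (I2 outputs flow p/I2)
bond 4 |I3  (I3: I, integral causality)
bond 5 |J1  (C1 outputs effort q/C1)
bond 0 |R1  (0-jn J1 has e-setter on 5)

b0 stroke at R1
b1 stroke at I1
b2 stroke at I2
b3 stroke at Sf1
b4 stroke at I3
b5 stroke at J1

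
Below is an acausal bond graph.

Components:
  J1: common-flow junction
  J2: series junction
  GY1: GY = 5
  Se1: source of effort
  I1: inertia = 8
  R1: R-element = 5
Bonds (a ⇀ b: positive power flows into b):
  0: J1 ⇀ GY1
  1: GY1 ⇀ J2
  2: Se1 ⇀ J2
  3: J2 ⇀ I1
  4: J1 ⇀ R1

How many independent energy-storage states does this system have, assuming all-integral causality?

1  (I1 all integral)

β2 stroke at J2  (Se1 (Se) sets effort on bond)
β3 stroke at I1  (I1: I, integral causality)
β1 stroke at J2  (common-f at J2 fixed by 3)
β0 stroke at J1  (GY1: gyrator matches bond 1)
β4 stroke at R1  (J1 needs exactly one f-in)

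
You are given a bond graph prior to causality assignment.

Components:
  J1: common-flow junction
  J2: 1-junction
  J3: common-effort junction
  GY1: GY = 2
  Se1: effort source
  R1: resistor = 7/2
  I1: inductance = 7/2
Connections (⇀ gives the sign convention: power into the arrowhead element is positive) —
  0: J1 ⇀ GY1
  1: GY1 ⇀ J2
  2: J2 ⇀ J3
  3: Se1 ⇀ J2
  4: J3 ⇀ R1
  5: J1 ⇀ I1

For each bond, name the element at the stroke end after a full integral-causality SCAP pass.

bond 0 stroke at J1
bond 1 stroke at J2
bond 2 stroke at J3
bond 3 stroke at J2
bond 4 stroke at R1
bond 5 stroke at I1

#3 |J2  (Se1 (Se) sets effort on bond)
#5 |I1  (I1: I, integral causality)
#0 |J1  (J1: bond 5 brought flow, rest push out)
#1 |J2  (GY1: gyrator matches bond 0)
#2 |J3  (J2: last free bond brings flow in)
#4 |R1  (common-e at J3 fixed by 2)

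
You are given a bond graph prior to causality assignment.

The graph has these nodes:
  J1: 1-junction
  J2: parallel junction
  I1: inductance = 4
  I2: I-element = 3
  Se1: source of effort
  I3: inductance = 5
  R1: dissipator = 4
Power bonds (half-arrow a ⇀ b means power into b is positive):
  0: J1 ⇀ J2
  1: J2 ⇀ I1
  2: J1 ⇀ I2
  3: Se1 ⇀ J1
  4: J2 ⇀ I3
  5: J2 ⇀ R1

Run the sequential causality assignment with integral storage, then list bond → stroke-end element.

bond 3 stroke→J1  (source Se1 imposes e)
bond 1 stroke→I1  (I1 outputs flow p/I1)
bond 2 stroke→I2  (I2: I, integral causality)
bond 0 stroke→J1  (1-jn J1 has f-setter on 2)
bond 4 stroke→I3  (prefer integral on I3)
bond 5 stroke→J2  (only one effort-in slot at J2)

bond 0 stroke→J1
bond 1 stroke→I1
bond 2 stroke→I2
bond 3 stroke→J1
bond 4 stroke→I3
bond 5 stroke→J2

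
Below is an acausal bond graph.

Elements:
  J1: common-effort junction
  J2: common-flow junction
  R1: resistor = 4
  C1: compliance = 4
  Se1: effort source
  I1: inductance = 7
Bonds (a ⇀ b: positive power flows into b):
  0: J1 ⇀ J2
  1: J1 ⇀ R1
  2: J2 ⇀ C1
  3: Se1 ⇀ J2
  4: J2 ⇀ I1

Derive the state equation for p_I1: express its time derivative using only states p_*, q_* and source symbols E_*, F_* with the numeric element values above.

b3 →J2  (source Se1 imposes e)
b2 →J2  (C1 outputs effort q/C1)
b4 →I1  (prefer integral on I1)
b0 →J2  (1-jn J2 has f-setter on 4)
b1 →J1  (J1: last free bond brings effort in)

dp_I1/dt = E_Se1 - 4*p_I1/7 - q_C1/4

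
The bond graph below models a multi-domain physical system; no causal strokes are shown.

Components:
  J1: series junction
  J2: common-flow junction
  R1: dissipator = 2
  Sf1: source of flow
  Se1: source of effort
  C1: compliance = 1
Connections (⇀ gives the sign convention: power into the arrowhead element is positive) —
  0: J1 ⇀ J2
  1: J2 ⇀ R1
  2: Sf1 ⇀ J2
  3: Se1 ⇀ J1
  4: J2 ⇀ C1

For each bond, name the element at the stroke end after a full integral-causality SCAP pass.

β0 stroke at J2
β1 stroke at J2
β2 stroke at Sf1
β3 stroke at J1
β4 stroke at J2

b2 stroke→Sf1  (Sf1: flow source, stroke at near end)
b3 stroke→J1  (source Se1 imposes e)
b0 stroke→J2  (J1: last free bond brings flow in)
b1 stroke→J2  (1-jn J2 has f-setter on 2)
b4 stroke→J2  (1-jn J2 has f-setter on 2)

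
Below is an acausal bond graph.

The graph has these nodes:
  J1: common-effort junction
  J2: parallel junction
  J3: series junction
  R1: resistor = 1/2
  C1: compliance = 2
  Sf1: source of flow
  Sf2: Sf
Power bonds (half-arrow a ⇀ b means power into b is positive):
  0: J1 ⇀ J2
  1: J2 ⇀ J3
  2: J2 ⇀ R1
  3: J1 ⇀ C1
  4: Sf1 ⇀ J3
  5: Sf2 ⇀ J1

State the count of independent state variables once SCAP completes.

β4 |Sf1  (source Sf1 imposes f)
β5 |Sf2  (Sf2 fixes flow; stroke at Sf2)
β1 |J3  (J3: bond 4 brought flow, rest push out)
β3 |J1  (C1 integral (e out))
β0 |J2  (J1 effort already set via bond 3)
β2 |R1  (J2 effort already set via bond 0)

1  (C1 all integral)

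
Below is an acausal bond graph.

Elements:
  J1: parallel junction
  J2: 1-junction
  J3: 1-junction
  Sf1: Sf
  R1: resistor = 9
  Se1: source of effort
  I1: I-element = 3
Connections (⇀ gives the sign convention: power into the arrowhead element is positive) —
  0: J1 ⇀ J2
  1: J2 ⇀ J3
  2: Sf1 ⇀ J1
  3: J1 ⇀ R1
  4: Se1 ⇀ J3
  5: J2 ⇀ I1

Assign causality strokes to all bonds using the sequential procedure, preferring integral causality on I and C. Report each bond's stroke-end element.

β0 |J2
β1 |J2
β2 |Sf1
β3 |J1
β4 |J3
β5 |I1

#2 stroke at Sf1  (Sf1 fixes flow; stroke at Sf1)
#4 stroke at J3  (source Se1 imposes e)
#1 stroke at J2  (J3 needs exactly one f-in)
#5 stroke at I1  (I1: I, integral causality)
#0 stroke at J2  (common-f at J2 fixed by 5)
#3 stroke at J1  (J1: last free bond brings effort in)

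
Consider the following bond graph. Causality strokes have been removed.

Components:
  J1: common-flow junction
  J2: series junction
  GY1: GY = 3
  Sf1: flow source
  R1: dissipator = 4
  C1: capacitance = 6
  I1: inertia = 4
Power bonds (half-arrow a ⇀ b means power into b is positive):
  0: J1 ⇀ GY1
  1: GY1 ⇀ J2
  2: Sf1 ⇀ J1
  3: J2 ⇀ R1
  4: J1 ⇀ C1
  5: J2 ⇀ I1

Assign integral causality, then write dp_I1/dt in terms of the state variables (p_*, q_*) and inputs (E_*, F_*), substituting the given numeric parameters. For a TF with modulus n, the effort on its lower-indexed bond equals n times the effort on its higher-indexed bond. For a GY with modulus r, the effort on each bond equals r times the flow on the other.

dp_I1/dt = 3*F_Sf1 - p_I1

β2 stroke at Sf1  (Sf1: flow source, stroke at near end)
β0 stroke at J1  (J1: bond 2 brought flow, rest push out)
β4 stroke at J1  (1-jn J1 has f-setter on 2)
β1 stroke at J2  (GY1: gyrator matches bond 0)
β5 stroke at I1  (I1 outputs flow p/I1)
β3 stroke at J2  (1-jn J2 has f-setter on 5)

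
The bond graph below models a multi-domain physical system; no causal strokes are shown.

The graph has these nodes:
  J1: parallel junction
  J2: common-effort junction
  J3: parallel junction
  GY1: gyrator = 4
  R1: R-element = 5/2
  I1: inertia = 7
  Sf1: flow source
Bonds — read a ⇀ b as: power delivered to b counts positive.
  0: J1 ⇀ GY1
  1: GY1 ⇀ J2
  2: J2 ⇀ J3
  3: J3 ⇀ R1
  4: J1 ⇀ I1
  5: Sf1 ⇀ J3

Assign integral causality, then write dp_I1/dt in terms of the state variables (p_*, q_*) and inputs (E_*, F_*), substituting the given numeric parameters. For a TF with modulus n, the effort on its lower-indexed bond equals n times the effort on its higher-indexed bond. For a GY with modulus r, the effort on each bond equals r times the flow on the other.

dp_I1/dt = -4*F_Sf1 - 32*p_I1/35

b5 stroke→Sf1  (Sf1 fixes flow; stroke at Sf1)
b4 stroke→I1  (prefer integral on I1)
b0 stroke→J1  (J1: last free bond brings effort in)
b1 stroke→J2  (GY1 both-in/both-out from 0)
b2 stroke→J3  (common-e at J2 fixed by 1)
b3 stroke→R1  (J3 effort already set via bond 2)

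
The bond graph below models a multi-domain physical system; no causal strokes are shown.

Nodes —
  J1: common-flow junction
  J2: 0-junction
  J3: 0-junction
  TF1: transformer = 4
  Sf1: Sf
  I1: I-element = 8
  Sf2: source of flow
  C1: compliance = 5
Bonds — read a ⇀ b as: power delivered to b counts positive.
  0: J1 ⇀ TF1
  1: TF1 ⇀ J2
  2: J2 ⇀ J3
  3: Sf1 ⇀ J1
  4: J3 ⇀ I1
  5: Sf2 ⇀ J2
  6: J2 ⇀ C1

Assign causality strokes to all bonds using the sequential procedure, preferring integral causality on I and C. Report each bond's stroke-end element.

b0 stroke→J1
b1 stroke→TF1
b2 stroke→J3
b3 stroke→Sf1
b4 stroke→I1
b5 stroke→Sf2
b6 stroke→J2

b3 stroke at Sf1  (Sf1 fixes flow; stroke at Sf1)
b5 stroke at Sf2  (Sf2: flow source, stroke at near end)
b0 stroke at J1  (1-jn J1 has f-setter on 3)
b1 stroke at TF1  (TF1: transformer flips bond 0)
b4 stroke at I1  (prefer integral on I1)
b2 stroke at J3  (closing 0-jn rule on J3)
b6 stroke at J2  (closing 0-jn rule on J2)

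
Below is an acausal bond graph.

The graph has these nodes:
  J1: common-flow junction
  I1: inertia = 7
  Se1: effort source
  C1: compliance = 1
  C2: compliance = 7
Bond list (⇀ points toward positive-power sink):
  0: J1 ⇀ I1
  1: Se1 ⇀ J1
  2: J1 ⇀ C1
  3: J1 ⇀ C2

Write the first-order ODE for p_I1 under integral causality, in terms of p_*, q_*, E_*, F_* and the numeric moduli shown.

b1 →J1  (Se1 (Se) sets effort on bond)
b0 →I1  (I1: I, integral causality)
b2 →J1  (J1: bond 0 brought flow, rest push out)
b3 →J1  (1-jn J1 has f-setter on 0)

dp_I1/dt = E_Se1 - q_C1 - q_C2/7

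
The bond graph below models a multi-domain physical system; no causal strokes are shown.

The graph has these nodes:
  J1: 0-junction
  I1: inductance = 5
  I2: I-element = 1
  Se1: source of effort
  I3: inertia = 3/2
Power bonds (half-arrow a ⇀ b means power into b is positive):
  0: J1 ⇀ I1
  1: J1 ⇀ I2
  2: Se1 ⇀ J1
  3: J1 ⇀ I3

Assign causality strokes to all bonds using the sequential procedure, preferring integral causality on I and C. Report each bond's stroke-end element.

bond 2 stroke at J1  (Se1: effort source, stroke at far end)
bond 0 stroke at I1  (J1 effort already set via bond 2)
bond 1 stroke at I2  (J1: bond 2 brought effort, rest push out)
bond 3 stroke at I3  (0-jn J1 has e-setter on 2)

#0 stroke→I1
#1 stroke→I2
#2 stroke→J1
#3 stroke→I3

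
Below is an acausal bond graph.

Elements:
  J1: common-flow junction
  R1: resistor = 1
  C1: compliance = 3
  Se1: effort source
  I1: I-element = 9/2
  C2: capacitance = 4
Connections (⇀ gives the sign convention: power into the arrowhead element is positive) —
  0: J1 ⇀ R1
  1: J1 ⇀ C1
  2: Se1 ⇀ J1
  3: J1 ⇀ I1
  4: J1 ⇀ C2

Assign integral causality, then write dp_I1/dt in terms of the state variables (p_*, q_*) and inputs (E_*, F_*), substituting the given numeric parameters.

bond 2 →J1  (source Se1 imposes e)
bond 1 →J1  (C1: C, integral causality)
bond 3 →I1  (I1 integral (f out))
bond 0 →J1  (1-jn J1 has f-setter on 3)
bond 4 →J1  (J1: bond 3 brought flow, rest push out)

dp_I1/dt = E_Se1 - 2*p_I1/9 - q_C1/3 - q_C2/4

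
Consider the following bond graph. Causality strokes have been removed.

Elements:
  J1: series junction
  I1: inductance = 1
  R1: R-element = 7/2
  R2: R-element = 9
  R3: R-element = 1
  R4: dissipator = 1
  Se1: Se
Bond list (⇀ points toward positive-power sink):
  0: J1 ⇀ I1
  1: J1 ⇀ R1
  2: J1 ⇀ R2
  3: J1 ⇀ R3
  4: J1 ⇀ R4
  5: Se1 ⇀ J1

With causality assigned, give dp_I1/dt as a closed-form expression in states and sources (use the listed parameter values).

β5 →J1  (source Se1 imposes e)
β0 →I1  (I1: I, integral causality)
β1 →J1  (J1: bond 0 brought flow, rest push out)
β2 →J1  (common-f at J1 fixed by 0)
β3 →J1  (common-f at J1 fixed by 0)
β4 →J1  (1-jn J1 has f-setter on 0)

dp_I1/dt = E_Se1 - 29*p_I1/2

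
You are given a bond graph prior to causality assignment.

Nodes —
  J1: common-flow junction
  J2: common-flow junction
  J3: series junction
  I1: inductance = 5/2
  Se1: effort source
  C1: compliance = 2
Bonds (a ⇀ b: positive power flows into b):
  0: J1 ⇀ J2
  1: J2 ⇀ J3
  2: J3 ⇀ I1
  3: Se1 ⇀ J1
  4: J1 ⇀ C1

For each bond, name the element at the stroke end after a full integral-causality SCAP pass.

β0 stroke at J2
β1 stroke at J3
β2 stroke at I1
β3 stroke at J1
β4 stroke at J1

#3 stroke→J1  (Se1 fixes effort; stroke away)
#2 stroke→I1  (I1 outputs flow p/I1)
#1 stroke→J3  (common-f at J3 fixed by 2)
#0 stroke→J2  (1-jn J2 has f-setter on 1)
#4 stroke→J1  (common-f at J1 fixed by 0)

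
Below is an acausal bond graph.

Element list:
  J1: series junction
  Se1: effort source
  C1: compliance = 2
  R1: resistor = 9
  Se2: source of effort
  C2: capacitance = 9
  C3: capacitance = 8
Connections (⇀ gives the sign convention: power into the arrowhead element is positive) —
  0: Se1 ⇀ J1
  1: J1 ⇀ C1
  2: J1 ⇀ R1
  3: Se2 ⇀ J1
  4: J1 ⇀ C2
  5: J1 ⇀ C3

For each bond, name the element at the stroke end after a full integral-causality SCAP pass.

β0 stroke→J1  (Se1 fixes effort; stroke away)
β3 stroke→J1  (Se2 (Se) sets effort on bond)
β1 stroke→J1  (C1: C, integral causality)
β4 stroke→J1  (C2 integral (e out))
β5 stroke→J1  (C3 outputs effort q/C3)
β2 stroke→R1  (J1 needs exactly one f-in)

b0 →J1
b1 →J1
b2 →R1
b3 →J1
b4 →J1
b5 →J1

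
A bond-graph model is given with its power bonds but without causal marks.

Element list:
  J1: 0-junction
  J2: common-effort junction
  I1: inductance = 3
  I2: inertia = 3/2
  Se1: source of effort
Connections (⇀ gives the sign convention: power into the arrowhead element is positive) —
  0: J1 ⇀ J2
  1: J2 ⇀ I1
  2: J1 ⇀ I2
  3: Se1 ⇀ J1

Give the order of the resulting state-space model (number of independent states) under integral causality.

2  (I1, I2 all integral)

#3 stroke→J1  (Se1 fixes effort; stroke away)
#0 stroke→J2  (0-jn J1 has e-setter on 3)
#2 stroke→I2  (J1: bond 3 brought effort, rest push out)
#1 stroke→I1  (J2 effort already set via bond 0)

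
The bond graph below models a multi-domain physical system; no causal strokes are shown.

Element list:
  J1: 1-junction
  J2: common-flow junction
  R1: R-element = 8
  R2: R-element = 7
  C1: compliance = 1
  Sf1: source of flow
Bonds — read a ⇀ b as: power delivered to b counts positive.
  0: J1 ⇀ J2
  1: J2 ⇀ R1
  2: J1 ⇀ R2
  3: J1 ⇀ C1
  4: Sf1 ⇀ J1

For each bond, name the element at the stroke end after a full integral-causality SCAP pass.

b4 |Sf1  (source Sf1 imposes f)
b0 |J1  (common-f at J1 fixed by 4)
b2 |J1  (J1 flow already set via bond 4)
b3 |J1  (J1: bond 4 brought flow, rest push out)
b1 |J2  (common-f at J2 fixed by 0)

b0 |J1
b1 |J2
b2 |J1
b3 |J1
b4 |Sf1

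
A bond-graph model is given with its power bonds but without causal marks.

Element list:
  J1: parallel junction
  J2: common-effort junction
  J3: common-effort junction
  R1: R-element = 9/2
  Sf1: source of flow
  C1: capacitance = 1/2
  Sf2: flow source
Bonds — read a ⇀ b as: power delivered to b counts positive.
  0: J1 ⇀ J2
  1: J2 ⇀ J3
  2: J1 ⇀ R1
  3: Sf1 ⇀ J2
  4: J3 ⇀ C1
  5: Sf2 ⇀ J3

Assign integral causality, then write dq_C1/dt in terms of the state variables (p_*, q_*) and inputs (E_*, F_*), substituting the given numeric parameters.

dq_C1/dt = F_Sf1 + F_Sf2 - 4*q_C1/9

bond 3 stroke at Sf1  (Sf1 fixes flow; stroke at Sf1)
bond 5 stroke at Sf2  (Sf2: flow source, stroke at near end)
bond 4 stroke at J3  (C1: C, integral causality)
bond 1 stroke at J2  (J3: bond 4 brought effort, rest push out)
bond 0 stroke at J1  (J2 effort already set via bond 1)
bond 2 stroke at R1  (common-e at J1 fixed by 0)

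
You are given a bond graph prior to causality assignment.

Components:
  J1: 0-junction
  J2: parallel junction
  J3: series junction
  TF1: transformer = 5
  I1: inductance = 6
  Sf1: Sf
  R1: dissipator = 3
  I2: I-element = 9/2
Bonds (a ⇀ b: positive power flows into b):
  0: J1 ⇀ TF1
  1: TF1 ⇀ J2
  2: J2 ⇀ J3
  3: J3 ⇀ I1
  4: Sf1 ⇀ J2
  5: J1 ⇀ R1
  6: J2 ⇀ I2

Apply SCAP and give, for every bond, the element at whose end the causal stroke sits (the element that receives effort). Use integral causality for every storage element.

β4 stroke at Sf1  (source Sf1 imposes f)
β3 stroke at I1  (I1: I, integral causality)
β2 stroke at J3  (common-f at J3 fixed by 3)
β6 stroke at I2  (I2 integral (f out))
β1 stroke at J2  (J2 needs exactly one e-in)
β0 stroke at TF1  (TF1: transformer flips bond 1)
β5 stroke at J1  (J1 needs exactly one e-in)

β0 stroke at TF1
β1 stroke at J2
β2 stroke at J3
β3 stroke at I1
β4 stroke at Sf1
β5 stroke at J1
β6 stroke at I2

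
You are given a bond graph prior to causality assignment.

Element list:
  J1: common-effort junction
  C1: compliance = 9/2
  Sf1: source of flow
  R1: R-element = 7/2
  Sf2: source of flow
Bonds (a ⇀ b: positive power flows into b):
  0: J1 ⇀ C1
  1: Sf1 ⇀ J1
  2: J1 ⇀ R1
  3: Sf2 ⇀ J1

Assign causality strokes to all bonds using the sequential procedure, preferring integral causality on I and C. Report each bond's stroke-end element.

β0 stroke at J1
β1 stroke at Sf1
β2 stroke at R1
β3 stroke at Sf2

b1 |Sf1  (Sf1: flow source, stroke at near end)
b3 |Sf2  (Sf2 fixes flow; stroke at Sf2)
b0 |J1  (C1 integral (e out))
b2 |R1  (common-e at J1 fixed by 0)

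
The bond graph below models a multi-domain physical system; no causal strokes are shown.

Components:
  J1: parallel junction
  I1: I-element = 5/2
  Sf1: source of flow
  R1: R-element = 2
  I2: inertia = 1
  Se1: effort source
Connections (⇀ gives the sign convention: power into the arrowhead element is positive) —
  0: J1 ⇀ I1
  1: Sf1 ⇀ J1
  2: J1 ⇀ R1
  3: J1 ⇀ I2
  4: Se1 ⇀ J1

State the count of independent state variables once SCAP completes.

bond 1 →Sf1  (Sf1 (Sf) sets flow on bond)
bond 4 →J1  (Se1 (Se) sets effort on bond)
bond 0 →I1  (J1 effort already set via bond 4)
bond 2 →R1  (J1: bond 4 brought effort, rest push out)
bond 3 →I2  (0-jn J1 has e-setter on 4)

2  (I1, I2 all integral)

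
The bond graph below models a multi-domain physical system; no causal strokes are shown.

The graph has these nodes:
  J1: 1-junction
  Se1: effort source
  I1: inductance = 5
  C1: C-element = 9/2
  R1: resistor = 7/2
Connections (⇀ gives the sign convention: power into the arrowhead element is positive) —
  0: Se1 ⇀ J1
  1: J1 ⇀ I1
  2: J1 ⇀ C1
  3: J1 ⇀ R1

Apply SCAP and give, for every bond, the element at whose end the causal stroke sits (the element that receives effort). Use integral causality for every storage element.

bond 0 stroke→J1  (source Se1 imposes e)
bond 1 stroke→I1  (I1 outputs flow p/I1)
bond 2 stroke→J1  (1-jn J1 has f-setter on 1)
bond 3 stroke→J1  (common-f at J1 fixed by 1)

b0 |J1
b1 |I1
b2 |J1
b3 |J1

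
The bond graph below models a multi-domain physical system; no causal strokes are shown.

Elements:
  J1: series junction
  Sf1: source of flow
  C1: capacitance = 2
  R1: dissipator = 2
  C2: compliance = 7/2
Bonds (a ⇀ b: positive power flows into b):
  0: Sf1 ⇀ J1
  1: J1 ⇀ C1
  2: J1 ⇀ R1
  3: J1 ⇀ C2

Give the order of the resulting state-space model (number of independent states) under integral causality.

β0 stroke at Sf1  (Sf1 fixes flow; stroke at Sf1)
β1 stroke at J1  (common-f at J1 fixed by 0)
β2 stroke at J1  (J1: bond 0 brought flow, rest push out)
β3 stroke at J1  (common-f at J1 fixed by 0)

2  (C1, C2 all integral)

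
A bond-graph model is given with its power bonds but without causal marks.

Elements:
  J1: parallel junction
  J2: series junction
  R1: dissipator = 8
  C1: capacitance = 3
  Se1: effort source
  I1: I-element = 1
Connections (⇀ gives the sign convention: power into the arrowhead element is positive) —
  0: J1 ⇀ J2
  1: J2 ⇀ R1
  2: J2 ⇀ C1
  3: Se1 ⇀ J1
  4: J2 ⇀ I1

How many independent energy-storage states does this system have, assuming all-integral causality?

2  (C1, I1 all integral)

bond 3 |J1  (source Se1 imposes e)
bond 0 |J2  (J1 effort already set via bond 3)
bond 2 |J2  (prefer integral on C1)
bond 4 |I1  (prefer integral on I1)
bond 1 |J2  (J2 flow already set via bond 4)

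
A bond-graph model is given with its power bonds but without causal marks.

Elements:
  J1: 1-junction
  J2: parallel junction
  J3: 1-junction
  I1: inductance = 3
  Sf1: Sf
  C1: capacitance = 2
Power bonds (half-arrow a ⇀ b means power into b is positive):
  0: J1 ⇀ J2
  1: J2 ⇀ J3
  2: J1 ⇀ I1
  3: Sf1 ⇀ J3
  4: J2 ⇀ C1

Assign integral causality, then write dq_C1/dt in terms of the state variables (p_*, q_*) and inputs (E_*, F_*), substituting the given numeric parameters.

dq_C1/dt = -F_Sf1 + p_I1/3

β3 stroke→Sf1  (Sf1: flow source, stroke at near end)
β1 stroke→J3  (common-f at J3 fixed by 3)
β2 stroke→I1  (I1: I, integral causality)
β0 stroke→J1  (1-jn J1 has f-setter on 2)
β4 stroke→J2  (J2: last free bond brings effort in)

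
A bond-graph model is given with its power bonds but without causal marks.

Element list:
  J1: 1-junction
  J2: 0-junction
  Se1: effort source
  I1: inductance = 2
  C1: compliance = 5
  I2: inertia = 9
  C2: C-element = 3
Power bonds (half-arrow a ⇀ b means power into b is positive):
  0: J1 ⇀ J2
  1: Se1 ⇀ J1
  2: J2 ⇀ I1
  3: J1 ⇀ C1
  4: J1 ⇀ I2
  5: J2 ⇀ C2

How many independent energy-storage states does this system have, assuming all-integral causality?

b1 |J1  (Se1: effort source, stroke at far end)
b2 |I1  (I1 integral (f out))
b3 |J1  (prefer integral on C1)
b4 |I2  (I2 outputs flow p/I2)
b0 |J1  (J1: bond 4 brought flow, rest push out)
b5 |J2  (closing 0-jn rule on J2)

4  (C1, C2, I1, I2 all integral)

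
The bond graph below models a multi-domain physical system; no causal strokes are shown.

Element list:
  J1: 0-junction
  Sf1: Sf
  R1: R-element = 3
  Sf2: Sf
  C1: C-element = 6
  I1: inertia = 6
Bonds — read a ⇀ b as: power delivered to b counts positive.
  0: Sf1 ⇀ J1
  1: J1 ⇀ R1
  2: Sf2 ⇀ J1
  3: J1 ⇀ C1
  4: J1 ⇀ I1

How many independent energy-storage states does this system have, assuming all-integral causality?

#0 →Sf1  (Sf1 fixes flow; stroke at Sf1)
#2 →Sf2  (source Sf2 imposes f)
#3 →J1  (C1 outputs effort q/C1)
#1 →R1  (J1: bond 3 brought effort, rest push out)
#4 →I1  (common-e at J1 fixed by 3)

2  (C1, I1 all integral)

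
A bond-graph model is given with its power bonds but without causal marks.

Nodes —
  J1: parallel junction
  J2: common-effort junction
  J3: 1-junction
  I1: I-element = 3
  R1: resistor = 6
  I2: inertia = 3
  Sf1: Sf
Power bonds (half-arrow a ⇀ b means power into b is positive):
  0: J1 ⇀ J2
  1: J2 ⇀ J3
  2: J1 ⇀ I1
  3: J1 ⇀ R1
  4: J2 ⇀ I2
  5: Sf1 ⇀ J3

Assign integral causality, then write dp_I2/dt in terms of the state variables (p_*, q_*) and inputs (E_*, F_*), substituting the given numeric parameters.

β5 stroke at Sf1  (Sf1 (Sf) sets flow on bond)
β1 stroke at J3  (common-f at J3 fixed by 5)
β2 stroke at I1  (prefer integral on I1)
β4 stroke at I2  (I2: I, integral causality)
β0 stroke at J2  (closing 0-jn rule on J2)
β3 stroke at J1  (only one effort-in slot at J1)

dp_I2/dt = -6*F_Sf1 - 2*p_I1 - 2*p_I2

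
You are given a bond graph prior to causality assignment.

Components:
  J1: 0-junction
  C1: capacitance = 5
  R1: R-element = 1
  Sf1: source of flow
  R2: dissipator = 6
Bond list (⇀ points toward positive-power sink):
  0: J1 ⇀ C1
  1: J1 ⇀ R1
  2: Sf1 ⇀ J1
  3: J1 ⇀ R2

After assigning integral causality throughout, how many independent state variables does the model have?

bond 2 →Sf1  (Sf1: flow source, stroke at near end)
bond 0 →J1  (C1 integral (e out))
bond 1 →R1  (J1 effort already set via bond 0)
bond 3 →R2  (J1: bond 0 brought effort, rest push out)

1  (C1 all integral)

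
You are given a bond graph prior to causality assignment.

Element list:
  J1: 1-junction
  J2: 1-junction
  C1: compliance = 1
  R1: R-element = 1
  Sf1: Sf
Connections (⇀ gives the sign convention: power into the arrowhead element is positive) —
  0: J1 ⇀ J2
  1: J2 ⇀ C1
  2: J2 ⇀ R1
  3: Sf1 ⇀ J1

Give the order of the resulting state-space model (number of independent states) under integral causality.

1  (C1 all integral)

bond 3 stroke→Sf1  (source Sf1 imposes f)
bond 0 stroke→J1  (1-jn J1 has f-setter on 3)
bond 1 stroke→J2  (common-f at J2 fixed by 0)
bond 2 stroke→J2  (J2 flow already set via bond 0)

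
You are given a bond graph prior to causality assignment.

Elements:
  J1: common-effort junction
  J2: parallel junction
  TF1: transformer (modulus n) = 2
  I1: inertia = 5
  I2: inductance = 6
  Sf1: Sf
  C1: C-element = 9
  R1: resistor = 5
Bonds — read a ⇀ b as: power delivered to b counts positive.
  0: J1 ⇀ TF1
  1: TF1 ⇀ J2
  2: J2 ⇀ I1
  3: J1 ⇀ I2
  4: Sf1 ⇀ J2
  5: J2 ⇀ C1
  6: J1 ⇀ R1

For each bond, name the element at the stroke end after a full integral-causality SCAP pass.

b0 stroke at J1
b1 stroke at TF1
b2 stroke at I1
b3 stroke at I2
b4 stroke at Sf1
b5 stroke at J2
b6 stroke at R1

b4 |Sf1  (source Sf1 imposes f)
b2 |I1  (prefer integral on I1)
b3 |I2  (I2 outputs flow p/I2)
b5 |J2  (C1 outputs effort q/C1)
b1 |TF1  (0-jn J2 has e-setter on 5)
b0 |J1  (TF TF1: opposite of bond 1)
b6 |R1  (0-jn J1 has e-setter on 0)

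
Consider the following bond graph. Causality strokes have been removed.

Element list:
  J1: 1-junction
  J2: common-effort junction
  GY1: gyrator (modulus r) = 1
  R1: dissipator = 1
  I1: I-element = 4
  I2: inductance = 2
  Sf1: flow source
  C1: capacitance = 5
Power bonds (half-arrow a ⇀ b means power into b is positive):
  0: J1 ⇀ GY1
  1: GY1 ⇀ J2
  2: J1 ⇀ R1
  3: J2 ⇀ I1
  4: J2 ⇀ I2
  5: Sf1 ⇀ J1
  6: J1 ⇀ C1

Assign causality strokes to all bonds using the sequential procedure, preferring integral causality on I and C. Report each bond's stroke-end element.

#0 stroke at J1
#1 stroke at J2
#2 stroke at J1
#3 stroke at I1
#4 stroke at I2
#5 stroke at Sf1
#6 stroke at J1

bond 5 stroke at Sf1  (Sf1 fixes flow; stroke at Sf1)
bond 0 stroke at J1  (1-jn J1 has f-setter on 5)
bond 2 stroke at J1  (1-jn J1 has f-setter on 5)
bond 6 stroke at J1  (1-jn J1 has f-setter on 5)
bond 1 stroke at J2  (through GY1, causality inverts; strokes same side of GY1)
bond 3 stroke at I1  (J2 effort already set via bond 1)
bond 4 stroke at I2  (J2 effort already set via bond 1)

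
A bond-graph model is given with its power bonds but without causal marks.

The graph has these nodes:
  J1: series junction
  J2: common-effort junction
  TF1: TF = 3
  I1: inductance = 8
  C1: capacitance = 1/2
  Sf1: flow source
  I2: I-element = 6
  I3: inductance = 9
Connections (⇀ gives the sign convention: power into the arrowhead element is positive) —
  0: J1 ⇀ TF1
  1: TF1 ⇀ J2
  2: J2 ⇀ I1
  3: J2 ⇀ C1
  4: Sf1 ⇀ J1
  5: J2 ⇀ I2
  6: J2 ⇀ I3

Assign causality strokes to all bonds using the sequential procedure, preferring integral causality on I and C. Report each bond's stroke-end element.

b0 |J1
b1 |TF1
b2 |I1
b3 |J2
b4 |Sf1
b5 |I2
b6 |I3

bond 4 stroke at Sf1  (source Sf1 imposes f)
bond 0 stroke at J1  (J1: bond 4 brought flow, rest push out)
bond 1 stroke at TF1  (TF TF1: opposite of bond 0)
bond 2 stroke at I1  (I1: I, integral causality)
bond 3 stroke at J2  (C1 integral (e out))
bond 5 stroke at I2  (J2: bond 3 brought effort, rest push out)
bond 6 stroke at I3  (J2: bond 3 brought effort, rest push out)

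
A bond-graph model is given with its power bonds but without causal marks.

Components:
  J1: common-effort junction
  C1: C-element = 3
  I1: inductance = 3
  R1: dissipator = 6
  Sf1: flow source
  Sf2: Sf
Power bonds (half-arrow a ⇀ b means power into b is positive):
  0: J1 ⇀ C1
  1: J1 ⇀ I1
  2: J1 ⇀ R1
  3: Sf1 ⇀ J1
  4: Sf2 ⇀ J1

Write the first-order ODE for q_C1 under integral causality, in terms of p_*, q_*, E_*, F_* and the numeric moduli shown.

dq_C1/dt = F_Sf1 + F_Sf2 - p_I1/3 - q_C1/18

bond 3 stroke at Sf1  (source Sf1 imposes f)
bond 4 stroke at Sf2  (Sf2 fixes flow; stroke at Sf2)
bond 0 stroke at J1  (C1 outputs effort q/C1)
bond 1 stroke at I1  (J1 effort already set via bond 0)
bond 2 stroke at R1  (common-e at J1 fixed by 0)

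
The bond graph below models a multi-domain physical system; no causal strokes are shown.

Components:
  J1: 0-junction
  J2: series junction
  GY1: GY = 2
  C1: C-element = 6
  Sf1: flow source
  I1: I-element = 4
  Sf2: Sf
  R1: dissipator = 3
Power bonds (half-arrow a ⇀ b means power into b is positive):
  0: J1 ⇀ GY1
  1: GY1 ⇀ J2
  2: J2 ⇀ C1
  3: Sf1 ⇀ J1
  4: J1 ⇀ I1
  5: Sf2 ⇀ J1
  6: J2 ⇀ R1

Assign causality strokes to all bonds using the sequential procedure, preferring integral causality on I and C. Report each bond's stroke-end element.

β3 stroke→Sf1  (Sf1: flow source, stroke at near end)
β5 stroke→Sf2  (source Sf2 imposes f)
β2 stroke→J2  (C1: C, integral causality)
β4 stroke→I1  (prefer integral on I1)
β0 stroke→J1  (closing 0-jn rule on J1)
β1 stroke→J2  (through GY1, causality inverts; strokes same side of GY1)
β6 stroke→R1  (only one flow-in slot at J2)

#0 stroke at J1
#1 stroke at J2
#2 stroke at J2
#3 stroke at Sf1
#4 stroke at I1
#5 stroke at Sf2
#6 stroke at R1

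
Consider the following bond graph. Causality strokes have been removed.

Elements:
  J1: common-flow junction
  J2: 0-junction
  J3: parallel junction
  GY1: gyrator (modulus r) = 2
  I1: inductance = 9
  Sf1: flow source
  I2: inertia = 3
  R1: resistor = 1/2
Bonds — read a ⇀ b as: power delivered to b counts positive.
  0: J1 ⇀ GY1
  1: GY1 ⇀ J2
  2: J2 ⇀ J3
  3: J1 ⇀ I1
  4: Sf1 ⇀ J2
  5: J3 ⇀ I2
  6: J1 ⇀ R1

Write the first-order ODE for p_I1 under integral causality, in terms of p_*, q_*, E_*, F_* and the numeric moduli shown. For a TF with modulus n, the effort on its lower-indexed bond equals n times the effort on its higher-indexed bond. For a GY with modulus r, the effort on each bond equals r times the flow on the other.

#4 |Sf1  (Sf1 fixes flow; stroke at Sf1)
#3 |I1  (I1 integral (f out))
#0 |J1  (J1: bond 3 brought flow, rest push out)
#6 |J1  (common-f at J1 fixed by 3)
#1 |J2  (GY GY1: same side as bond 0)
#2 |J3  (J2: bond 1 brought effort, rest push out)
#5 |I2  (J3: bond 2 brought effort, rest push out)

dp_I1/dt = 2*F_Sf1 - p_I1/18 - 2*p_I2/3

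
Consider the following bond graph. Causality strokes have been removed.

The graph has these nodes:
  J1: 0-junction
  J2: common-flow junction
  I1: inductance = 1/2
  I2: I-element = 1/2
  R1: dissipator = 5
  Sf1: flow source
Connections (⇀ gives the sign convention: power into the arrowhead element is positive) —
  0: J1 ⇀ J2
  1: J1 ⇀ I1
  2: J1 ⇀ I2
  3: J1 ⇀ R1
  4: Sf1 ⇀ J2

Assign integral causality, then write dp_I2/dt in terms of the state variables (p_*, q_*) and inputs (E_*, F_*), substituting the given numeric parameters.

bond 4 stroke at Sf1  (Sf1: flow source, stroke at near end)
bond 0 stroke at J2  (J2: bond 4 brought flow, rest push out)
bond 1 stroke at I1  (prefer integral on I1)
bond 2 stroke at I2  (I2 outputs flow p/I2)
bond 3 stroke at J1  (J1 needs exactly one e-in)

dp_I2/dt = -5*F_Sf1 - 10*p_I1 - 10*p_I2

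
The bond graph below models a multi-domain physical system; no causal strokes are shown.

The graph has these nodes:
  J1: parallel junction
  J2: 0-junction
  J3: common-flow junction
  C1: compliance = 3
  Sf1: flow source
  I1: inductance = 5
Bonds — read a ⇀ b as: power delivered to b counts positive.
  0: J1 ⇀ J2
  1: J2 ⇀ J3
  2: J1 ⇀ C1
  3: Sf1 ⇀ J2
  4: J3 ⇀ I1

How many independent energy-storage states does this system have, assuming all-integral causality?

b3 |Sf1  (Sf1: flow source, stroke at near end)
b2 |J1  (C1: C, integral causality)
b0 |J2  (J1: bond 2 brought effort, rest push out)
b1 |J3  (0-jn J2 has e-setter on 0)
b4 |I1  (J3 needs exactly one f-in)

2  (C1, I1 all integral)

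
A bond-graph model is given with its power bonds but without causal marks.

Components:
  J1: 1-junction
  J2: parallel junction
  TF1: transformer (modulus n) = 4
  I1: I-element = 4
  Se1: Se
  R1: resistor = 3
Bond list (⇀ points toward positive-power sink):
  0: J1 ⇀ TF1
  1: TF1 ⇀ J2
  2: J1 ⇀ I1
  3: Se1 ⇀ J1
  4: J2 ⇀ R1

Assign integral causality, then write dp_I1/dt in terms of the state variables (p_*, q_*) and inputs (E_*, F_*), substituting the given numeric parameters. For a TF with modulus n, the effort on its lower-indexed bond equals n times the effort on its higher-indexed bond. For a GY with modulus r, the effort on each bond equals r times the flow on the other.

dp_I1/dt = E_Se1 - 12*p_I1

β3 →J1  (Se1 (Se) sets effort on bond)
β2 →I1  (I1 outputs flow p/I1)
β0 →J1  (common-f at J1 fixed by 2)
β1 →TF1  (TF TF1: opposite of bond 0)
β4 →J2  (closing 0-jn rule on J2)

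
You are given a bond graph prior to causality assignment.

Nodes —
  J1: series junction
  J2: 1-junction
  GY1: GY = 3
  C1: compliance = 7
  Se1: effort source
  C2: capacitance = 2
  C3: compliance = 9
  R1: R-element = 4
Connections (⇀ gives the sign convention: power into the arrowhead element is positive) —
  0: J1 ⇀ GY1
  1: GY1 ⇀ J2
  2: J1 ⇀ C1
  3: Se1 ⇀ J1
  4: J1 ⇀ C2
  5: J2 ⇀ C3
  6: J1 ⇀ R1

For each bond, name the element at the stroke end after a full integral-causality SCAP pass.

#3 |J1  (Se1: effort source, stroke at far end)
#2 |J1  (C1: C, integral causality)
#4 |J1  (C2 outputs effort q/C2)
#5 |J2  (C3 integral (e out))
#1 |GY1  (closing 1-jn rule on J2)
#0 |GY1  (GY GY1: same side as bond 1)
#6 |J1  (1-jn J1 has f-setter on 0)

β0 stroke→GY1
β1 stroke→GY1
β2 stroke→J1
β3 stroke→J1
β4 stroke→J1
β5 stroke→J2
β6 stroke→J1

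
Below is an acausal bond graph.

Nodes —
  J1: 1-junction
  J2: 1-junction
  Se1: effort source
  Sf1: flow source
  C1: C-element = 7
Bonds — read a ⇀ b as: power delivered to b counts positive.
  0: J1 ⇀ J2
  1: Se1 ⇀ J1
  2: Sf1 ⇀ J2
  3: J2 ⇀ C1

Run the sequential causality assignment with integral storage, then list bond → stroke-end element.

#1 →J1  (source Se1 imposes e)
#2 →Sf1  (Sf1: flow source, stroke at near end)
#0 →J2  (closing 1-jn rule on J1)
#3 →J2  (common-f at J2 fixed by 2)

b0 |J2
b1 |J1
b2 |Sf1
b3 |J2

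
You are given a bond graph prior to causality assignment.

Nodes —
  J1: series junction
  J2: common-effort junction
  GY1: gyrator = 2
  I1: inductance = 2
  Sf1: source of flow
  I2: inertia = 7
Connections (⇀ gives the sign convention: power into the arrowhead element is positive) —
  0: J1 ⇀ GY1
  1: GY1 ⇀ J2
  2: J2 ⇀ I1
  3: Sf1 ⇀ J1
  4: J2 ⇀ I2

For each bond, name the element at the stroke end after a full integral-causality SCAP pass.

bond 0 →J1
bond 1 →J2
bond 2 →I1
bond 3 →Sf1
bond 4 →I2

#3 stroke at Sf1  (Sf1: flow source, stroke at near end)
#0 stroke at J1  (1-jn J1 has f-setter on 3)
#1 stroke at J2  (GY1 both-in/both-out from 0)
#2 stroke at I1  (0-jn J2 has e-setter on 1)
#4 stroke at I2  (common-e at J2 fixed by 1)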